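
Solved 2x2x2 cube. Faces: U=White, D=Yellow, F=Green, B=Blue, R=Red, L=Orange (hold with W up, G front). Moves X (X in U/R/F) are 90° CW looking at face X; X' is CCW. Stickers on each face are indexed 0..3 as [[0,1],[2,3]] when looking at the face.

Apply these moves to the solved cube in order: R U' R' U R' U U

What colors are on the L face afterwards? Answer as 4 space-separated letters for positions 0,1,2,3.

Answer: R R O O

Derivation:
After move 1 (R): R=RRRR U=WGWG F=GYGY D=YBYB B=WBWB
After move 2 (U'): U=GGWW F=OOGY R=GYRR B=RRWB L=WBOO
After move 3 (R'): R=YRGR U=GWWR F=OGGW D=YOYY B=BRBB
After move 4 (U): U=WGRW F=YRGW R=BRGR B=WBBB L=OGOO
After move 5 (R'): R=RRBG U=WBRW F=YGGW D=YRYW B=YBOB
After move 6 (U): U=RWWB F=RRGW R=YBBG B=OGOB L=YGOO
After move 7 (U): U=WRBW F=YBGW R=OGBG B=YGOB L=RROO
Query: L face = RROO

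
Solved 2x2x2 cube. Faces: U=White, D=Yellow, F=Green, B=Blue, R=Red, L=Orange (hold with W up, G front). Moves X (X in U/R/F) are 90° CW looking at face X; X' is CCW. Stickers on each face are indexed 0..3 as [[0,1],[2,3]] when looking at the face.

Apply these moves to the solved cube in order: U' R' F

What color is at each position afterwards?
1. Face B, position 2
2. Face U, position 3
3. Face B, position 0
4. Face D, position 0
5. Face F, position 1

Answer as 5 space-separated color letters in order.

Answer: Y B Y G O

Derivation:
After move 1 (U'): U=WWWW F=OOGG R=GGRR B=RRBB L=BBOO
After move 2 (R'): R=GRGR U=WBWR F=OWGW D=YOYG B=YRYB
After move 3 (F): F=GOWW U=WBOB R=WRRR D=GGYG L=BYOO
Query 1: B[2] = Y
Query 2: U[3] = B
Query 3: B[0] = Y
Query 4: D[0] = G
Query 5: F[1] = O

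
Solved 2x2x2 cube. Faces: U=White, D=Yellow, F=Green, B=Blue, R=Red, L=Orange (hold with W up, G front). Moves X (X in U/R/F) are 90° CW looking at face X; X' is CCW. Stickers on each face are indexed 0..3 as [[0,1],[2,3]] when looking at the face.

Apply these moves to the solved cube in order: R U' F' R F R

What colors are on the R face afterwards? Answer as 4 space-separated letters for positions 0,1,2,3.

After move 1 (R): R=RRRR U=WGWG F=GYGY D=YBYB B=WBWB
After move 2 (U'): U=GGWW F=OOGY R=GYRR B=RRWB L=WBOO
After move 3 (F'): F=OYOG U=GGGR R=BYYR D=BOYB L=WWOW
After move 4 (R): R=YBRY U=GYGG F=OOOB D=BWYR B=RRGB
After move 5 (F): F=OOBO U=GYWW R=GBGY D=RYYR L=WBOW
After move 6 (R): R=GGYB U=GOWO F=OYBR D=RGYR B=WRYB
Query: R face = GGYB

Answer: G G Y B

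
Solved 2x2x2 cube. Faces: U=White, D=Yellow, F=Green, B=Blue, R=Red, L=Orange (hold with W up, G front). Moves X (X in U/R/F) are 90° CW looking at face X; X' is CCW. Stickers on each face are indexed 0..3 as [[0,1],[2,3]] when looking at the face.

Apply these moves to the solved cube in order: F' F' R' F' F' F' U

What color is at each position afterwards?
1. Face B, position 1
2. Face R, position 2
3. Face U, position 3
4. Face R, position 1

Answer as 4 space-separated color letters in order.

Answer: W B B B

Derivation:
After move 1 (F'): F=GGGG U=WWRR R=YRYR D=OOYY L=OWOW
After move 2 (F'): F=GGGG U=WWYY R=OROR D=WWYY L=OROR
After move 3 (R'): R=RROO U=WBYB F=GWGY D=WGYG B=YBWB
After move 4 (F'): F=WYGG U=WBRO R=GRWO D=RRYG L=OBOY
After move 5 (F'): F=YGWG U=WBGW R=RRRO D=BYYG L=OOOR
After move 6 (F'): F=GGYW U=WBRR R=YRBO D=ORYG L=OWOG
After move 7 (U): U=RWRB F=YRYW R=YBBO B=OWWB L=GGOG
Query 1: B[1] = W
Query 2: R[2] = B
Query 3: U[3] = B
Query 4: R[1] = B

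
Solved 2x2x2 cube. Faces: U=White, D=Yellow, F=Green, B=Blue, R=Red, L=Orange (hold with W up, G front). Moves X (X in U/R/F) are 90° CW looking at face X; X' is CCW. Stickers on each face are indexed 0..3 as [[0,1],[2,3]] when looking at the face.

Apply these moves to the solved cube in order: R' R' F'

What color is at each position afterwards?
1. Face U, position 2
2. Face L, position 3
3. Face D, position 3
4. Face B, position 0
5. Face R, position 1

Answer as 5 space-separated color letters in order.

Answer: R W W G R

Derivation:
After move 1 (R'): R=RRRR U=WBWB F=GWGW D=YGYG B=YBYB
After move 2 (R'): R=RRRR U=WYWY F=GBGB D=YWYW B=GBGB
After move 3 (F'): F=BBGG U=WYRR R=WRYR D=OOYW L=OYOW
Query 1: U[2] = R
Query 2: L[3] = W
Query 3: D[3] = W
Query 4: B[0] = G
Query 5: R[1] = R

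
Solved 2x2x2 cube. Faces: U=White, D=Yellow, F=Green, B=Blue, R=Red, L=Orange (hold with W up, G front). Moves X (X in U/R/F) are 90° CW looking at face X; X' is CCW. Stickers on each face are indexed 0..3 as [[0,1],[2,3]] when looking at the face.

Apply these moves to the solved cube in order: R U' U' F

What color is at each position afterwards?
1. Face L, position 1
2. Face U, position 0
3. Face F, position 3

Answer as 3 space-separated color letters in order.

After move 1 (R): R=RRRR U=WGWG F=GYGY D=YBYB B=WBWB
After move 2 (U'): U=GGWW F=OOGY R=GYRR B=RRWB L=WBOO
After move 3 (U'): U=GWGW F=WBGY R=OORR B=GYWB L=RROO
After move 4 (F): F=GWYB U=GWOR R=GOWR D=ROYB L=RYOB
Query 1: L[1] = Y
Query 2: U[0] = G
Query 3: F[3] = B

Answer: Y G B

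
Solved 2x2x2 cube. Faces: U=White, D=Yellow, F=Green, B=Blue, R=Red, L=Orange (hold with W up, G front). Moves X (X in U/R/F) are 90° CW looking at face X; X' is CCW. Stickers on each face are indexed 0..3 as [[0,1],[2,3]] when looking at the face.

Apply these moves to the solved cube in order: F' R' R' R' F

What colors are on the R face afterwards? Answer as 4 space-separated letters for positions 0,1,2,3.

Answer: R Y G R

Derivation:
After move 1 (F'): F=GGGG U=WWRR R=YRYR D=OOYY L=OWOW
After move 2 (R'): R=RRYY U=WBRB F=GWGR D=OGYG B=YBOB
After move 3 (R'): R=RYRY U=WORY F=GBGB D=OWYR B=GBGB
After move 4 (R'): R=YYRR U=WGRG F=GOGY D=OBYB B=RBWB
After move 5 (F): F=GGYO U=WGWW R=RYGR D=RYYB L=OOOB
Query: R face = RYGR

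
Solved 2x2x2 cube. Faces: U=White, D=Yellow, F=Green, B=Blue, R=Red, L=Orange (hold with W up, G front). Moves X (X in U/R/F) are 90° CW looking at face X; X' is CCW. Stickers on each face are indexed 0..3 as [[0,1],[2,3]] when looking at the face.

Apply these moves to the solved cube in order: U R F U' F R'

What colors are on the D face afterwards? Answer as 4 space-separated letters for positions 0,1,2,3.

Answer: G G Y Y

Derivation:
After move 1 (U): U=WWWW F=RRGG R=BBRR B=OOBB L=GGOO
After move 2 (R): R=RBRB U=WRWG F=RYGY D=YBYO B=WOWB
After move 3 (F): F=GRYY U=WROG R=WBGB D=RRYO L=GYOB
After move 4 (U'): U=RGWO F=GYYY R=GRGB B=WBWB L=WOOB
After move 5 (F): F=YGYY U=RGBO R=WROB D=GGYO L=WROR
After move 6 (R'): R=RBWO U=RWBW F=YGYO D=GGYY B=OBGB
Query: D face = GGYY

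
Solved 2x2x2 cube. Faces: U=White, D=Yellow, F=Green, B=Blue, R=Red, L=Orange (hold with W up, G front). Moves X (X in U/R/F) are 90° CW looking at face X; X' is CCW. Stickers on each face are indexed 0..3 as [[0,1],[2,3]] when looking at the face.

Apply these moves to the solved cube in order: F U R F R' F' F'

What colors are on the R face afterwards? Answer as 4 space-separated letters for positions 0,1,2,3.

Answer: B B R G

Derivation:
After move 1 (F): F=GGGG U=WWOO R=WRWR D=RRYY L=OYOY
After move 2 (U): U=OWOW F=WRGG R=BBWR B=OYBB L=GGOY
After move 3 (R): R=WBRB U=OROG F=WRGY D=RBYO B=WYWB
After move 4 (F): F=GWYR U=ORYG R=OBGB D=RWYO L=GROB
After move 5 (R'): R=BBOG U=OWYW F=GRYG D=RWYR B=OYWB
After move 6 (F'): F=RGGY U=OWBO R=WBRG D=RBYR L=GWOY
After move 7 (F'): F=GYRG U=OWWR R=BBRG D=WYYR L=GOOB
Query: R face = BBRG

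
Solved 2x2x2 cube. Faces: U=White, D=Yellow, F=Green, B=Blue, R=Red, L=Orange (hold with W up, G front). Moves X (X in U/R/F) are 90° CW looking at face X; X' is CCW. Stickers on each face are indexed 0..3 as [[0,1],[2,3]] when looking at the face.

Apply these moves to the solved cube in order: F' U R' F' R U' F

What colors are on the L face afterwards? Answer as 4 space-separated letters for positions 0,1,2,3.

After move 1 (F'): F=GGGG U=WWRR R=YRYR D=OOYY L=OWOW
After move 2 (U): U=RWRW F=YRGG R=BBYR B=OWBB L=GGOW
After move 3 (R'): R=BRBY U=RBRO F=YWGW D=ORYG B=YWOB
After move 4 (F'): F=WWYG U=RBBB R=RROY D=GWYG L=GOOR
After move 5 (R): R=ORYR U=RWBG F=WWYG D=GOYY B=BWBB
After move 6 (U'): U=WGRB F=GOYG R=WWYR B=ORBB L=BWOR
After move 7 (F): F=YGGO U=WGRW R=RWBR D=YWYY L=BGOO
Query: L face = BGOO

Answer: B G O O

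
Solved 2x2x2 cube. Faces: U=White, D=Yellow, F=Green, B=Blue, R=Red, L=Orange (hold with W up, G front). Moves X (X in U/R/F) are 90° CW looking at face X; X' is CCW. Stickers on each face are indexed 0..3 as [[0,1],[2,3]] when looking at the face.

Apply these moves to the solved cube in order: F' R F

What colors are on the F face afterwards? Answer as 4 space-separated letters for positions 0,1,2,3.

After move 1 (F'): F=GGGG U=WWRR R=YRYR D=OOYY L=OWOW
After move 2 (R): R=YYRR U=WGRG F=GOGY D=OBYB B=RBWB
After move 3 (F): F=GGYO U=WGWW R=RYGR D=RYYB L=OOOB
Query: F face = GGYO

Answer: G G Y O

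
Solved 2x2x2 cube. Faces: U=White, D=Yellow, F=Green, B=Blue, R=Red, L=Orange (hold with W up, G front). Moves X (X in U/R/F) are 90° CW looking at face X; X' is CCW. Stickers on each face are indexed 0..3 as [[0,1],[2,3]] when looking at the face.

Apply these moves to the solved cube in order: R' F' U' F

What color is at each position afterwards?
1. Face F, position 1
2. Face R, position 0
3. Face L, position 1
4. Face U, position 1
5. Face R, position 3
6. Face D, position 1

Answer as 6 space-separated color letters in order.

Answer: O W O R R W

Derivation:
After move 1 (R'): R=RRRR U=WBWB F=GWGW D=YGYG B=YBYB
After move 2 (F'): F=WWGG U=WBRR R=GRYR D=OOYG L=OBOW
After move 3 (U'): U=BRWR F=OBGG R=WWYR B=GRYB L=YBOW
After move 4 (F): F=GOGB U=BRWB R=WWRR D=YWYG L=YOOO
Query 1: F[1] = O
Query 2: R[0] = W
Query 3: L[1] = O
Query 4: U[1] = R
Query 5: R[3] = R
Query 6: D[1] = W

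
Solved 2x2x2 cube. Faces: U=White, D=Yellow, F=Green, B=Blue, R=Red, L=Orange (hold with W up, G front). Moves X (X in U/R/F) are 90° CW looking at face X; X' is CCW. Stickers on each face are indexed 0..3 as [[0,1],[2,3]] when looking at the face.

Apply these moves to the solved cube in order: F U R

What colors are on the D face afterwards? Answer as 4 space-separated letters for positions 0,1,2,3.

After move 1 (F): F=GGGG U=WWOO R=WRWR D=RRYY L=OYOY
After move 2 (U): U=OWOW F=WRGG R=BBWR B=OYBB L=GGOY
After move 3 (R): R=WBRB U=OROG F=WRGY D=RBYO B=WYWB
Query: D face = RBYO

Answer: R B Y O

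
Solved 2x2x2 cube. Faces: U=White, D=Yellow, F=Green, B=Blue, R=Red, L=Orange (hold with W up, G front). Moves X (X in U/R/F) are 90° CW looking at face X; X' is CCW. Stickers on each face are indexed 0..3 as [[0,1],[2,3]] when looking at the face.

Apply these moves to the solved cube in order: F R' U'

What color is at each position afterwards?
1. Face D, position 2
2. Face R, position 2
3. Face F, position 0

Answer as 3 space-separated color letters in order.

Answer: Y W O

Derivation:
After move 1 (F): F=GGGG U=WWOO R=WRWR D=RRYY L=OYOY
After move 2 (R'): R=RRWW U=WBOB F=GWGO D=RGYG B=YBRB
After move 3 (U'): U=BBWO F=OYGO R=GWWW B=RRRB L=YBOY
Query 1: D[2] = Y
Query 2: R[2] = W
Query 3: F[0] = O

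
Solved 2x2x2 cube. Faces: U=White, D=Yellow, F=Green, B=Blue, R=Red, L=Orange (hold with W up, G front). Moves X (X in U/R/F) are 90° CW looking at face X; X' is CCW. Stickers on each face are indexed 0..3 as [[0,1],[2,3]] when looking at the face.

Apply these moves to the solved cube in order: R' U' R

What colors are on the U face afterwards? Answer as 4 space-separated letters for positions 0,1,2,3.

Answer: B O W W

Derivation:
After move 1 (R'): R=RRRR U=WBWB F=GWGW D=YGYG B=YBYB
After move 2 (U'): U=BBWW F=OOGW R=GWRR B=RRYB L=YBOO
After move 3 (R): R=RGRW U=BOWW F=OGGG D=YYYR B=WRBB
Query: U face = BOWW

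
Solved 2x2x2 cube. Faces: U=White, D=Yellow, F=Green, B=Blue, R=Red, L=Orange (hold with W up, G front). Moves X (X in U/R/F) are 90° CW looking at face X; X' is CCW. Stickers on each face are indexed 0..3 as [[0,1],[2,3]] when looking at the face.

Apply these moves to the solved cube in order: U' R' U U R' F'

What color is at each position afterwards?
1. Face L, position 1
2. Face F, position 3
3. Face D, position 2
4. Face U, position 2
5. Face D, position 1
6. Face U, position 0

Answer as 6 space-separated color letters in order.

After move 1 (U'): U=WWWW F=OOGG R=GGRR B=RRBB L=BBOO
After move 2 (R'): R=GRGR U=WBWR F=OWGW D=YOYG B=YRYB
After move 3 (U): U=WWRB F=GRGW R=YRGR B=BBYB L=OWOO
After move 4 (U): U=RWBW F=YRGW R=BBGR B=OWYB L=GROO
After move 5 (R'): R=BRBG U=RYBO F=YWGW D=YRYW B=GWOB
After move 6 (F'): F=WWYG U=RYBB R=RRYG D=ROYW L=GOOB
Query 1: L[1] = O
Query 2: F[3] = G
Query 3: D[2] = Y
Query 4: U[2] = B
Query 5: D[1] = O
Query 6: U[0] = R

Answer: O G Y B O R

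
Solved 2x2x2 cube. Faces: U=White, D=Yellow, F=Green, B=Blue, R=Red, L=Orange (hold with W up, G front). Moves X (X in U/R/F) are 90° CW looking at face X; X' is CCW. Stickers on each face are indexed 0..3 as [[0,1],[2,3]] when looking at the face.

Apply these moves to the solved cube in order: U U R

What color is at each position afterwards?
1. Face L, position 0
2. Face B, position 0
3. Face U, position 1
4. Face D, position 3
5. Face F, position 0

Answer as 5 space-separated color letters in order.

Answer: R W B G B

Derivation:
After move 1 (U): U=WWWW F=RRGG R=BBRR B=OOBB L=GGOO
After move 2 (U): U=WWWW F=BBGG R=OORR B=GGBB L=RROO
After move 3 (R): R=RORO U=WBWG F=BYGY D=YBYG B=WGWB
Query 1: L[0] = R
Query 2: B[0] = W
Query 3: U[1] = B
Query 4: D[3] = G
Query 5: F[0] = B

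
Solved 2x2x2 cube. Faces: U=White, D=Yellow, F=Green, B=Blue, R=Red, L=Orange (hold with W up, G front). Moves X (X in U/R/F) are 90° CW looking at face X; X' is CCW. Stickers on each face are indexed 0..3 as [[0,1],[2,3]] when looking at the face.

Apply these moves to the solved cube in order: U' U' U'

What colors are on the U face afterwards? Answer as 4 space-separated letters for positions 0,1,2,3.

After move 1 (U'): U=WWWW F=OOGG R=GGRR B=RRBB L=BBOO
After move 2 (U'): U=WWWW F=BBGG R=OORR B=GGBB L=RROO
After move 3 (U'): U=WWWW F=RRGG R=BBRR B=OOBB L=GGOO
Query: U face = WWWW

Answer: W W W W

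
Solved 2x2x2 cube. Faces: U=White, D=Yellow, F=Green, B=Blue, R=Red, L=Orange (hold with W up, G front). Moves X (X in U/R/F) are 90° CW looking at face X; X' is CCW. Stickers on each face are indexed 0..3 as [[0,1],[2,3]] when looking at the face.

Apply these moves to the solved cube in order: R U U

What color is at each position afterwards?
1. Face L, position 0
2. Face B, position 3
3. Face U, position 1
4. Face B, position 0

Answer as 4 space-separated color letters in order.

After move 1 (R): R=RRRR U=WGWG F=GYGY D=YBYB B=WBWB
After move 2 (U): U=WWGG F=RRGY R=WBRR B=OOWB L=GYOO
After move 3 (U): U=GWGW F=WBGY R=OORR B=GYWB L=RROO
Query 1: L[0] = R
Query 2: B[3] = B
Query 3: U[1] = W
Query 4: B[0] = G

Answer: R B W G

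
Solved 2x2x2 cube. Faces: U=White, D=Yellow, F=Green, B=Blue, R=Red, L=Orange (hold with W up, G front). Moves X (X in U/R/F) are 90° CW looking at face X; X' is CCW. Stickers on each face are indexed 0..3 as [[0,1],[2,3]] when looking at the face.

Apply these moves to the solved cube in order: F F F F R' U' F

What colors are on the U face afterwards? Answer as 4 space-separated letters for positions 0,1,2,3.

Answer: B B O B

Derivation:
After move 1 (F): F=GGGG U=WWOO R=WRWR D=RRYY L=OYOY
After move 2 (F): F=GGGG U=WWYY R=OROR D=WWYY L=OROR
After move 3 (F): F=GGGG U=WWRR R=YRYR D=OOYY L=OWOW
After move 4 (F): F=GGGG U=WWWW R=RRRR D=YYYY L=OOOO
After move 5 (R'): R=RRRR U=WBWB F=GWGW D=YGYG B=YBYB
After move 6 (U'): U=BBWW F=OOGW R=GWRR B=RRYB L=YBOO
After move 7 (F): F=GOWO U=BBOB R=WWWR D=RGYG L=YYOG
Query: U face = BBOB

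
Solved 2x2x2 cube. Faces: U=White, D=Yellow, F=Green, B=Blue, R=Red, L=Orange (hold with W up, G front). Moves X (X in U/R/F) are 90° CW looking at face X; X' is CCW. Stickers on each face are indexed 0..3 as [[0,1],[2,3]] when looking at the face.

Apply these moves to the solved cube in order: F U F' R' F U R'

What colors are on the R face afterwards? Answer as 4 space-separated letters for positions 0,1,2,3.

After move 1 (F): F=GGGG U=WWOO R=WRWR D=RRYY L=OYOY
After move 2 (U): U=OWOW F=WRGG R=BBWR B=OYBB L=GGOY
After move 3 (F'): F=RGWG U=OWBW R=RBRR D=GYYY L=GWOO
After move 4 (R'): R=BRRR U=OBBO F=RWWW D=GGYG B=YYYB
After move 5 (F): F=WRWW U=OBOW R=BROR D=RBYG L=GGOG
After move 6 (U): U=OOWB F=BRWW R=YYOR B=GGYB L=WROG
After move 7 (R'): R=YRYO U=OYWG F=BOWB D=RRYW B=GGBB
Query: R face = YRYO

Answer: Y R Y O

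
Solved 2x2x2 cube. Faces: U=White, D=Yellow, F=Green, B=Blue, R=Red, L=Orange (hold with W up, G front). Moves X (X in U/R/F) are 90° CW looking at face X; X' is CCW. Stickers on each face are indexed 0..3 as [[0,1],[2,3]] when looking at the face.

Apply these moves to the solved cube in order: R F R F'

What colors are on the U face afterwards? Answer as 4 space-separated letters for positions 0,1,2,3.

After move 1 (R): R=RRRR U=WGWG F=GYGY D=YBYB B=WBWB
After move 2 (F): F=GGYY U=WGOO R=WRGR D=RRYB L=OYOB
After move 3 (R): R=GWRR U=WGOY F=GRYB D=RWYW B=OBGB
After move 4 (F'): F=RBGY U=WGGR R=WWRR D=YBYW L=OYOO
Query: U face = WGGR

Answer: W G G R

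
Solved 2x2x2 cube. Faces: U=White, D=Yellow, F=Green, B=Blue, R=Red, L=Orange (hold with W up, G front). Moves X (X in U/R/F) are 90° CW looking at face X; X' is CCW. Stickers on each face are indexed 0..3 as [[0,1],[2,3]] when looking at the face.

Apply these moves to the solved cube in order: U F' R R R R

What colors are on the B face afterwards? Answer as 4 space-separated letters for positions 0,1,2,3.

Answer: O O B B

Derivation:
After move 1 (U): U=WWWW F=RRGG R=BBRR B=OOBB L=GGOO
After move 2 (F'): F=RGRG U=WWBR R=YBYR D=GOYY L=GWOW
After move 3 (R): R=YYRB U=WGBG F=RORY D=GBYO B=ROWB
After move 4 (R): R=RYBY U=WOBY F=RBRO D=GWYR B=GOGB
After move 5 (R): R=BRYY U=WBBO F=RWRR D=GGYG B=YOOB
After move 6 (R): R=YBYR U=WWBR F=RGRG D=GOYY B=OOBB
Query: B face = OOBB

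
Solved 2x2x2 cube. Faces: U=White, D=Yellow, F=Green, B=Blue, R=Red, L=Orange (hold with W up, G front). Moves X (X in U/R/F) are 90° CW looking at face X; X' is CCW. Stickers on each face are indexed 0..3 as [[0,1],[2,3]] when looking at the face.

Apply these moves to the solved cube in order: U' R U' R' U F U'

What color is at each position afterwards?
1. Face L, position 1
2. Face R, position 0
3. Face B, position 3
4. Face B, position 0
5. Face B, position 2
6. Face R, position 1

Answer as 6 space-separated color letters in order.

Answer: R G B R B Y

Derivation:
After move 1 (U'): U=WWWW F=OOGG R=GGRR B=RRBB L=BBOO
After move 2 (R): R=RGRG U=WOWG F=OYGY D=YBYR B=WRWB
After move 3 (U'): U=OGWW F=BBGY R=OYRG B=RGWB L=WROO
After move 4 (R'): R=YGOR U=OWWR F=BGGW D=YBYY B=RGBB
After move 5 (U): U=WORW F=YGGW R=RGOR B=WRBB L=BGOO
After move 6 (F): F=GYWG U=WOOG R=RGWR D=ORYY L=BYOB
After move 7 (U'): U=OGWO F=BYWG R=GYWR B=RGBB L=WROB
Query 1: L[1] = R
Query 2: R[0] = G
Query 3: B[3] = B
Query 4: B[0] = R
Query 5: B[2] = B
Query 6: R[1] = Y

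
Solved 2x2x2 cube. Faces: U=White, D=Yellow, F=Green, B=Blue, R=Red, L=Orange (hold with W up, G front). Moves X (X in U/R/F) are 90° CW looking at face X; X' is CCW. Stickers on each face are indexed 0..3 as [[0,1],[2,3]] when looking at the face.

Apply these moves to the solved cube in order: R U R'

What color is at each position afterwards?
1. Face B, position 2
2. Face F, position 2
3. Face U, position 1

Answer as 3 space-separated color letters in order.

Answer: B G W

Derivation:
After move 1 (R): R=RRRR U=WGWG F=GYGY D=YBYB B=WBWB
After move 2 (U): U=WWGG F=RRGY R=WBRR B=OOWB L=GYOO
After move 3 (R'): R=BRWR U=WWGO F=RWGG D=YRYY B=BOBB
Query 1: B[2] = B
Query 2: F[2] = G
Query 3: U[1] = W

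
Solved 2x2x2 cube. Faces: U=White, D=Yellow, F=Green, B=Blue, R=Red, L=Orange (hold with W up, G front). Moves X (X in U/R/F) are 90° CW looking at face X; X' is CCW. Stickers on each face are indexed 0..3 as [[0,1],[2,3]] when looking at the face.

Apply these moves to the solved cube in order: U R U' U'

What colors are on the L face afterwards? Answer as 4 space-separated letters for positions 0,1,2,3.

After move 1 (U): U=WWWW F=RRGG R=BBRR B=OOBB L=GGOO
After move 2 (R): R=RBRB U=WRWG F=RYGY D=YBYO B=WOWB
After move 3 (U'): U=RGWW F=GGGY R=RYRB B=RBWB L=WOOO
After move 4 (U'): U=GWRW F=WOGY R=GGRB B=RYWB L=RBOO
Query: L face = RBOO

Answer: R B O O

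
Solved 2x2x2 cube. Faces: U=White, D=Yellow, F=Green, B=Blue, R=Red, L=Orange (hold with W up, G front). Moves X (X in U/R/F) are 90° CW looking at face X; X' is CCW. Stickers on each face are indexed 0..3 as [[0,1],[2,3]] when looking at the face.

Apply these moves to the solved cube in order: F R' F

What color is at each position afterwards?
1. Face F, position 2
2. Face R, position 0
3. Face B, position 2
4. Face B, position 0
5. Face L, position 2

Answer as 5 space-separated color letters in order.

Answer: O O R Y O

Derivation:
After move 1 (F): F=GGGG U=WWOO R=WRWR D=RRYY L=OYOY
After move 2 (R'): R=RRWW U=WBOB F=GWGO D=RGYG B=YBRB
After move 3 (F): F=GGOW U=WBYY R=ORBW D=WRYG L=OROG
Query 1: F[2] = O
Query 2: R[0] = O
Query 3: B[2] = R
Query 4: B[0] = Y
Query 5: L[2] = O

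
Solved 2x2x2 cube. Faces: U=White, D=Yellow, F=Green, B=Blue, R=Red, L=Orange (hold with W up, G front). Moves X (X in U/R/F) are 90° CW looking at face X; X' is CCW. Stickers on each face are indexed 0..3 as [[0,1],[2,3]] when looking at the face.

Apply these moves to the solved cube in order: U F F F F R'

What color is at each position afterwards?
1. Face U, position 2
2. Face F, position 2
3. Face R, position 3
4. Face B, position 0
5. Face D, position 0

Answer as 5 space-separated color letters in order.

After move 1 (U): U=WWWW F=RRGG R=BBRR B=OOBB L=GGOO
After move 2 (F): F=GRGR U=WWOG R=WBWR D=RBYY L=GYOY
After move 3 (F): F=GGRR U=WWYY R=OBGR D=WWYY L=GROB
After move 4 (F): F=RGRG U=WWBR R=YBYR D=GOYY L=GWOW
After move 5 (F): F=RRGG U=WWWW R=BBRR D=YYYY L=GGOO
After move 6 (R'): R=BRBR U=WBWO F=RWGW D=YRYG B=YOYB
Query 1: U[2] = W
Query 2: F[2] = G
Query 3: R[3] = R
Query 4: B[0] = Y
Query 5: D[0] = Y

Answer: W G R Y Y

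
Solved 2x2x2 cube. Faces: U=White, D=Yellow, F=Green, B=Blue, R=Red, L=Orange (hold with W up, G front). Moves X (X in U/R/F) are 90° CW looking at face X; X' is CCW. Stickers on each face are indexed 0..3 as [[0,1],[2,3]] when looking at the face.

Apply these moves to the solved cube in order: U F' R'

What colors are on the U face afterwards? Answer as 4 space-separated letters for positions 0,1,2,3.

Answer: W B B O

Derivation:
After move 1 (U): U=WWWW F=RRGG R=BBRR B=OOBB L=GGOO
After move 2 (F'): F=RGRG U=WWBR R=YBYR D=GOYY L=GWOW
After move 3 (R'): R=BRYY U=WBBO F=RWRR D=GGYG B=YOOB
Query: U face = WBBO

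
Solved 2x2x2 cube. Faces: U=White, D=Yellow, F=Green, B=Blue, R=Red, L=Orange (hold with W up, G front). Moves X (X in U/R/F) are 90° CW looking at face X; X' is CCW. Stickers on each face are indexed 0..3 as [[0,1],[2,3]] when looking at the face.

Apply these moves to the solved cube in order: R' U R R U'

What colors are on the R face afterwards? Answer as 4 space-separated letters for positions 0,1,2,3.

Answer: R Y B Y

Derivation:
After move 1 (R'): R=RRRR U=WBWB F=GWGW D=YGYG B=YBYB
After move 2 (U): U=WWBB F=RRGW R=YBRR B=OOYB L=GWOO
After move 3 (R): R=RYRB U=WRBW F=RGGG D=YYYO B=BOWB
After move 4 (R): R=RRBY U=WGBG F=RYGO D=YWYB B=WORB
After move 5 (U'): U=GGWB F=GWGO R=RYBY B=RRRB L=WOOO
Query: R face = RYBY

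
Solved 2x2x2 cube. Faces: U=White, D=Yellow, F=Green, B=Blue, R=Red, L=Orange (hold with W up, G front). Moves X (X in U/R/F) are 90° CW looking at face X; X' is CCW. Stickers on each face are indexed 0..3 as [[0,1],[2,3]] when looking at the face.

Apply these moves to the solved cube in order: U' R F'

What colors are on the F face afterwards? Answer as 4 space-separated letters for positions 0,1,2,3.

After move 1 (U'): U=WWWW F=OOGG R=GGRR B=RRBB L=BBOO
After move 2 (R): R=RGRG U=WOWG F=OYGY D=YBYR B=WRWB
After move 3 (F'): F=YYOG U=WORR R=BGYG D=BOYR L=BGOW
Query: F face = YYOG

Answer: Y Y O G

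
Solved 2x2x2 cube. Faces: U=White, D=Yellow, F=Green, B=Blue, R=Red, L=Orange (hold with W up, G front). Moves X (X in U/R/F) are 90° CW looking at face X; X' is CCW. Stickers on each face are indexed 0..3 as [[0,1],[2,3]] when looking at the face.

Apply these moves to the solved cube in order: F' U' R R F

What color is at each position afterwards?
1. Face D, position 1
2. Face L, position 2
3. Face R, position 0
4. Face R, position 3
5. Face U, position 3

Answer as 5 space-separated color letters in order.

After move 1 (F'): F=GGGG U=WWRR R=YRYR D=OOYY L=OWOW
After move 2 (U'): U=WRWR F=OWGG R=GGYR B=YRBB L=BBOW
After move 3 (R): R=YGRG U=WWWG F=OOGY D=OBYY B=RRRB
After move 4 (R): R=RYGG U=WOWY F=OBGY D=ORYR B=GRWB
After move 5 (F): F=GOYB U=WOWB R=WYYG D=GRYR L=BOOR
Query 1: D[1] = R
Query 2: L[2] = O
Query 3: R[0] = W
Query 4: R[3] = G
Query 5: U[3] = B

Answer: R O W G B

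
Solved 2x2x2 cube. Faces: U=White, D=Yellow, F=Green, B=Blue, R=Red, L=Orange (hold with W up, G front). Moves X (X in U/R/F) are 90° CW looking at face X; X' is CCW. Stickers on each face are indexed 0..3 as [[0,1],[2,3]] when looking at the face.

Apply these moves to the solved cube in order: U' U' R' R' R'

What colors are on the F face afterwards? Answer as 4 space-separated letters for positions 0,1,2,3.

After move 1 (U'): U=WWWW F=OOGG R=GGRR B=RRBB L=BBOO
After move 2 (U'): U=WWWW F=BBGG R=OORR B=GGBB L=RROO
After move 3 (R'): R=OROR U=WBWG F=BWGW D=YBYG B=YGYB
After move 4 (R'): R=RROO U=WYWY F=BBGG D=YWYW B=GGBB
After move 5 (R'): R=RORO U=WBWG F=BYGY D=YBYG B=WGWB
Query: F face = BYGY

Answer: B Y G Y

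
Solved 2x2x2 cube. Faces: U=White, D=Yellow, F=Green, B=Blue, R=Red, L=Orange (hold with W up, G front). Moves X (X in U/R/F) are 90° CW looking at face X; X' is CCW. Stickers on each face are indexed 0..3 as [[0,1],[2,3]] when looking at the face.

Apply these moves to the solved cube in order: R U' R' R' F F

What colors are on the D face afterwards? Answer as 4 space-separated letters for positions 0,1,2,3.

Answer: B W Y W

Derivation:
After move 1 (R): R=RRRR U=WGWG F=GYGY D=YBYB B=WBWB
After move 2 (U'): U=GGWW F=OOGY R=GYRR B=RRWB L=WBOO
After move 3 (R'): R=YRGR U=GWWR F=OGGW D=YOYY B=BRBB
After move 4 (R'): R=RRYG U=GBWB F=OWGR D=YGYW B=YROB
After move 5 (F): F=GORW U=GBOB R=WRBG D=YRYW L=WYOG
After move 6 (F): F=RGWO U=GBGY R=ORBG D=BWYW L=WYOR
Query: D face = BWYW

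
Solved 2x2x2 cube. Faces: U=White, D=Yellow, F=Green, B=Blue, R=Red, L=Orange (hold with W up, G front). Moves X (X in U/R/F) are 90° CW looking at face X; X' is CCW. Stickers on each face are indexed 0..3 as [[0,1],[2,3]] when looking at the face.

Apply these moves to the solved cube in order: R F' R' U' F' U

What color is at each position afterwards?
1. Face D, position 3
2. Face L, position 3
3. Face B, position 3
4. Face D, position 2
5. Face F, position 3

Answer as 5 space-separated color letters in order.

After move 1 (R): R=RRRR U=WGWG F=GYGY D=YBYB B=WBWB
After move 2 (F'): F=YYGG U=WGRR R=BRYR D=OOYB L=OGOW
After move 3 (R'): R=RRBY U=WWRW F=YGGR D=OYYG B=BBOB
After move 4 (U'): U=WWWR F=OGGR R=YGBY B=RROB L=BBOW
After move 5 (F'): F=GROG U=WWYB R=YGOY D=BWYG L=BROW
After move 6 (U): U=YWBW F=YGOG R=RROY B=BROB L=GROW
Query 1: D[3] = G
Query 2: L[3] = W
Query 3: B[3] = B
Query 4: D[2] = Y
Query 5: F[3] = G

Answer: G W B Y G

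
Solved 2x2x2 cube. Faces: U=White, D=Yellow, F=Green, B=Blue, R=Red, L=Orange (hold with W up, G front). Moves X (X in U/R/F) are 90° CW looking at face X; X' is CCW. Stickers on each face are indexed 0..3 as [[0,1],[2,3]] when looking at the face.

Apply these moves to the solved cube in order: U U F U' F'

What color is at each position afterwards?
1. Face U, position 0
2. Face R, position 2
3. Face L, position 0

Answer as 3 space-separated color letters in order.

Answer: W R G

Derivation:
After move 1 (U): U=WWWW F=RRGG R=BBRR B=OOBB L=GGOO
After move 2 (U): U=WWWW F=BBGG R=OORR B=GGBB L=RROO
After move 3 (F): F=GBGB U=WWOR R=WOWR D=ROYY L=RYOY
After move 4 (U'): U=WRWO F=RYGB R=GBWR B=WOBB L=GGOY
After move 5 (F'): F=YBRG U=WRGW R=OBRR D=GYYY L=GOOW
Query 1: U[0] = W
Query 2: R[2] = R
Query 3: L[0] = G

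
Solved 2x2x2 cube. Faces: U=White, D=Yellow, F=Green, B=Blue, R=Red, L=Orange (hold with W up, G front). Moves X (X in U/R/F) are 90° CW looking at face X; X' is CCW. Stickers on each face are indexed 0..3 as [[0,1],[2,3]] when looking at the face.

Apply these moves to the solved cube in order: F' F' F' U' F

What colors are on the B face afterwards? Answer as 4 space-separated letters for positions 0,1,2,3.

Answer: W R B B

Derivation:
After move 1 (F'): F=GGGG U=WWRR R=YRYR D=OOYY L=OWOW
After move 2 (F'): F=GGGG U=WWYY R=OROR D=WWYY L=OROR
After move 3 (F'): F=GGGG U=WWOO R=WRWR D=RRYY L=OYOY
After move 4 (U'): U=WOWO F=OYGG R=GGWR B=WRBB L=BBOY
After move 5 (F): F=GOGY U=WOYB R=WGOR D=WGYY L=BROR
Query: B face = WRBB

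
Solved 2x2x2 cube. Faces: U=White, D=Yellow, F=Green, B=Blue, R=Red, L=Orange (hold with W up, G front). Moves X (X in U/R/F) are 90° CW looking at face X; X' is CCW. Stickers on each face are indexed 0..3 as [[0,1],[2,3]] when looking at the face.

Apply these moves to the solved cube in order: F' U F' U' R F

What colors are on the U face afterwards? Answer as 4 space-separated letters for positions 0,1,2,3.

After move 1 (F'): F=GGGG U=WWRR R=YRYR D=OOYY L=OWOW
After move 2 (U): U=RWRW F=YRGG R=BBYR B=OWBB L=GGOW
After move 3 (F'): F=RGYG U=RWBY R=OBOR D=GWYY L=GWOR
After move 4 (U'): U=WYRB F=GWYG R=RGOR B=OBBB L=OWOR
After move 5 (R): R=ORRG U=WWRG F=GWYY D=GBYO B=BBYB
After move 6 (F): F=YGYW U=WWRW R=RRGG D=ROYO L=OGOB
Query: U face = WWRW

Answer: W W R W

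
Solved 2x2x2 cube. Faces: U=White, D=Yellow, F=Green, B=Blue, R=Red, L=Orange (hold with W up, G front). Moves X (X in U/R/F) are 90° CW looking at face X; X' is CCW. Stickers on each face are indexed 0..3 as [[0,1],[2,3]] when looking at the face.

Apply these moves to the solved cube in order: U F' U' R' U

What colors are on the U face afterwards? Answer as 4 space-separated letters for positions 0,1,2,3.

After move 1 (U): U=WWWW F=RRGG R=BBRR B=OOBB L=GGOO
After move 2 (F'): F=RGRG U=WWBR R=YBYR D=GOYY L=GWOW
After move 3 (U'): U=WRWB F=GWRG R=RGYR B=YBBB L=OOOW
After move 4 (R'): R=GRRY U=WBWY F=GRRB D=GWYG B=YBOB
After move 5 (U): U=WWYB F=GRRB R=YBRY B=OOOB L=GROW
Query: U face = WWYB

Answer: W W Y B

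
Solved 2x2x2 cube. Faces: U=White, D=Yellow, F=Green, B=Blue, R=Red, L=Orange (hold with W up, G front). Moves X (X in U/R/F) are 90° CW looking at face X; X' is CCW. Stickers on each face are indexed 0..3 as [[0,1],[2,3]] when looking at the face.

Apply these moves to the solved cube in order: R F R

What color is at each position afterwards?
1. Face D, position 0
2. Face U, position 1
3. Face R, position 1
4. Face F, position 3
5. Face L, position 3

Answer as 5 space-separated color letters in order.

After move 1 (R): R=RRRR U=WGWG F=GYGY D=YBYB B=WBWB
After move 2 (F): F=GGYY U=WGOO R=WRGR D=RRYB L=OYOB
After move 3 (R): R=GWRR U=WGOY F=GRYB D=RWYW B=OBGB
Query 1: D[0] = R
Query 2: U[1] = G
Query 3: R[1] = W
Query 4: F[3] = B
Query 5: L[3] = B

Answer: R G W B B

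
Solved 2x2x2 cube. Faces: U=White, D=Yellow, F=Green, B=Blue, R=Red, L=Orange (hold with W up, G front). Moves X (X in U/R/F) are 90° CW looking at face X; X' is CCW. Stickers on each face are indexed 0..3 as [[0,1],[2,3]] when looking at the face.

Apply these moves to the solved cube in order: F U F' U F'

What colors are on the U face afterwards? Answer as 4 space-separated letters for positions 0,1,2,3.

Answer: B O O R

Derivation:
After move 1 (F): F=GGGG U=WWOO R=WRWR D=RRYY L=OYOY
After move 2 (U): U=OWOW F=WRGG R=BBWR B=OYBB L=GGOY
After move 3 (F'): F=RGWG U=OWBW R=RBRR D=GYYY L=GWOO
After move 4 (U): U=BOWW F=RBWG R=OYRR B=GWBB L=RGOO
After move 5 (F'): F=BGRW U=BOOR R=YYGR D=GOYY L=RWOW
Query: U face = BOOR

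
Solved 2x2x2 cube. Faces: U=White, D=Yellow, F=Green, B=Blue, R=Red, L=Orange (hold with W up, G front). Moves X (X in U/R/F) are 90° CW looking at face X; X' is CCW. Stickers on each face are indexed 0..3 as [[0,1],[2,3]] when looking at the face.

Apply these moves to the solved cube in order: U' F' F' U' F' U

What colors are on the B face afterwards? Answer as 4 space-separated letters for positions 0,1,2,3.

After move 1 (U'): U=WWWW F=OOGG R=GGRR B=RRBB L=BBOO
After move 2 (F'): F=OGOG U=WWGR R=YGYR D=BOYY L=BWOW
After move 3 (F'): F=GGOO U=WWYY R=OGBR D=WWYY L=BROG
After move 4 (U'): U=WYWY F=BROO R=GGBR B=OGBB L=RROG
After move 5 (F'): F=ROBO U=WYGB R=WGWR D=RGYY L=RYOW
After move 6 (U): U=GWBY F=WGBO R=OGWR B=RYBB L=ROOW
Query: B face = RYBB

Answer: R Y B B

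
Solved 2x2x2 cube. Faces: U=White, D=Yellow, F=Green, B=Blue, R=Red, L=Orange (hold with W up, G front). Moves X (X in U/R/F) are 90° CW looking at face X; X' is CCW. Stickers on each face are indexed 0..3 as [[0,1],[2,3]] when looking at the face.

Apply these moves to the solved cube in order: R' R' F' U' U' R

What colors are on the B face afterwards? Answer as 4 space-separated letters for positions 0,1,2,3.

After move 1 (R'): R=RRRR U=WBWB F=GWGW D=YGYG B=YBYB
After move 2 (R'): R=RRRR U=WYWY F=GBGB D=YWYW B=GBGB
After move 3 (F'): F=BBGG U=WYRR R=WRYR D=OOYW L=OYOW
After move 4 (U'): U=YRWR F=OYGG R=BBYR B=WRGB L=GBOW
After move 5 (U'): U=RRYW F=GBGG R=OYYR B=BBGB L=WROW
After move 6 (R): R=YORY U=RBYG F=GOGW D=OGYB B=WBRB
Query: B face = WBRB

Answer: W B R B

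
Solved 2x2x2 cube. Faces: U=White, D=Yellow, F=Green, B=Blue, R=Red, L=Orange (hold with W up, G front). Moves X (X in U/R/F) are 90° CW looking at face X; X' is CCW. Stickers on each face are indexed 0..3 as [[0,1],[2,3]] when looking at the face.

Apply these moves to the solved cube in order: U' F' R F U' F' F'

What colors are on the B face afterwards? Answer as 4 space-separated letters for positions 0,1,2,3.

Answer: G Y W B

Derivation:
After move 1 (U'): U=WWWW F=OOGG R=GGRR B=RRBB L=BBOO
After move 2 (F'): F=OGOG U=WWGR R=YGYR D=BOYY L=BWOW
After move 3 (R): R=YYRG U=WGGG F=OOOY D=BBYR B=RRWB
After move 4 (F): F=OOYO U=WGWW R=GYGG D=RYYR L=BBOB
After move 5 (U'): U=GWWW F=BBYO R=OOGG B=GYWB L=RROB
After move 6 (F'): F=BOBY U=GWOG R=YORG D=RBYR L=RWOW
After move 7 (F'): F=OYBB U=GWYR R=BORG D=WWYR L=RGOO
Query: B face = GYWB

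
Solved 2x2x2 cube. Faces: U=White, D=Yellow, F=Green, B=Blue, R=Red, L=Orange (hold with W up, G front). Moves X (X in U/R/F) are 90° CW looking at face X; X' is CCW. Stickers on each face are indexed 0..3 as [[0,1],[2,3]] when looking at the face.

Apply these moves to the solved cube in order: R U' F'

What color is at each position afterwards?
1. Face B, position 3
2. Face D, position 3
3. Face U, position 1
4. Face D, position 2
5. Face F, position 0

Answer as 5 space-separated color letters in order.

Answer: B B G Y O

Derivation:
After move 1 (R): R=RRRR U=WGWG F=GYGY D=YBYB B=WBWB
After move 2 (U'): U=GGWW F=OOGY R=GYRR B=RRWB L=WBOO
After move 3 (F'): F=OYOG U=GGGR R=BYYR D=BOYB L=WWOW
Query 1: B[3] = B
Query 2: D[3] = B
Query 3: U[1] = G
Query 4: D[2] = Y
Query 5: F[0] = O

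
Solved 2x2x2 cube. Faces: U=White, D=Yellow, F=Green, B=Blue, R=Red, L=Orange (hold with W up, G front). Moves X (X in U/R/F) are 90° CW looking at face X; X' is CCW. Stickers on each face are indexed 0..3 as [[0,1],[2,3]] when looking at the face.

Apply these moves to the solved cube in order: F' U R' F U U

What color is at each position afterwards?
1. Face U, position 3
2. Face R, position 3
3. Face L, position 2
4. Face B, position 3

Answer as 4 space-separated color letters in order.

Answer: R Y O B

Derivation:
After move 1 (F'): F=GGGG U=WWRR R=YRYR D=OOYY L=OWOW
After move 2 (U): U=RWRW F=YRGG R=BBYR B=OWBB L=GGOW
After move 3 (R'): R=BRBY U=RBRO F=YWGW D=ORYG B=YWOB
After move 4 (F): F=GYWW U=RBWG R=RROY D=BBYG L=GOOR
After move 5 (U): U=WRGB F=RRWW R=YWOY B=GOOB L=GYOR
After move 6 (U): U=GWBR F=YWWW R=GOOY B=GYOB L=RROR
Query 1: U[3] = R
Query 2: R[3] = Y
Query 3: L[2] = O
Query 4: B[3] = B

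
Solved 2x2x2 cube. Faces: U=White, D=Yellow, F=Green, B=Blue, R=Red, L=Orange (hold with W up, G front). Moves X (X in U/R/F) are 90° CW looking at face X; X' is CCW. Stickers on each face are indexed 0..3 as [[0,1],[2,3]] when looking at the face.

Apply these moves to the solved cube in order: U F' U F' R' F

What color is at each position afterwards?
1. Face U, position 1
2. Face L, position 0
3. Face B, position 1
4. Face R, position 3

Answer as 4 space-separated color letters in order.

Answer: B R W G

Derivation:
After move 1 (U): U=WWWW F=RRGG R=BBRR B=OOBB L=GGOO
After move 2 (F'): F=RGRG U=WWBR R=YBYR D=GOYY L=GWOW
After move 3 (U): U=BWRW F=YBRG R=OOYR B=GWBB L=RGOW
After move 4 (F'): F=BGYR U=BWOY R=OOGR D=GWYY L=RWOR
After move 5 (R'): R=OROG U=BBOG F=BWYY D=GGYR B=YWWB
After move 6 (F): F=YBYW U=BBRW R=ORGG D=OOYR L=RGOG
Query 1: U[1] = B
Query 2: L[0] = R
Query 3: B[1] = W
Query 4: R[3] = G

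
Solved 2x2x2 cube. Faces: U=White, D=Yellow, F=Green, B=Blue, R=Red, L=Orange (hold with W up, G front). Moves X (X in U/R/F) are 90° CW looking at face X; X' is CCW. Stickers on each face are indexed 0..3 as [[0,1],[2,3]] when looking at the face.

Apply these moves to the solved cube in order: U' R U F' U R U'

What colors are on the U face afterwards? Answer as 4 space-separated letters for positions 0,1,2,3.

Answer: R G W R

Derivation:
After move 1 (U'): U=WWWW F=OOGG R=GGRR B=RRBB L=BBOO
After move 2 (R): R=RGRG U=WOWG F=OYGY D=YBYR B=WRWB
After move 3 (U): U=WWGO F=RGGY R=WRRG B=BBWB L=OYOO
After move 4 (F'): F=GYRG U=WWWR R=BRYG D=YOYR L=OOOG
After move 5 (U): U=WWRW F=BRRG R=BBYG B=OOWB L=GYOG
After move 6 (R): R=YBGB U=WRRG F=BORR D=YWYO B=WOWB
After move 7 (U'): U=RGWR F=GYRR R=BOGB B=YBWB L=WOOG
Query: U face = RGWR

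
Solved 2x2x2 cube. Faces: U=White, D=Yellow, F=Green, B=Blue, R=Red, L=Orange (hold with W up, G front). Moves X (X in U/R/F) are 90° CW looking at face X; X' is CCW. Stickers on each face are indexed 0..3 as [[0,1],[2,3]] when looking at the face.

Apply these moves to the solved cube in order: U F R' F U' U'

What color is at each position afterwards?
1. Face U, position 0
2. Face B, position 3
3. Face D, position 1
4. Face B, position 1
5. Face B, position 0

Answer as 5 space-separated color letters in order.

Answer: Y B B G G

Derivation:
After move 1 (U): U=WWWW F=RRGG R=BBRR B=OOBB L=GGOO
After move 2 (F): F=GRGR U=WWOG R=WBWR D=RBYY L=GYOY
After move 3 (R'): R=BRWW U=WBOO F=GWGG D=RRYR B=YOBB
After move 4 (F): F=GGGW U=WBYY R=OROW D=WBYR L=GROR
After move 5 (U'): U=BYWY F=GRGW R=GGOW B=ORBB L=YOOR
After move 6 (U'): U=YYBW F=YOGW R=GROW B=GGBB L=OROR
Query 1: U[0] = Y
Query 2: B[3] = B
Query 3: D[1] = B
Query 4: B[1] = G
Query 5: B[0] = G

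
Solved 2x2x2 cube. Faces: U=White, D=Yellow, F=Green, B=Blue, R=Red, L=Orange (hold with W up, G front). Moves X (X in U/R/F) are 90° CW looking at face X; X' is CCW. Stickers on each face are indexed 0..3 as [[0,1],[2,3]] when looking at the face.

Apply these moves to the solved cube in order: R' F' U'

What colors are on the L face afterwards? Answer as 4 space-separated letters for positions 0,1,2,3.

Answer: Y B O W

Derivation:
After move 1 (R'): R=RRRR U=WBWB F=GWGW D=YGYG B=YBYB
After move 2 (F'): F=WWGG U=WBRR R=GRYR D=OOYG L=OBOW
After move 3 (U'): U=BRWR F=OBGG R=WWYR B=GRYB L=YBOW
Query: L face = YBOW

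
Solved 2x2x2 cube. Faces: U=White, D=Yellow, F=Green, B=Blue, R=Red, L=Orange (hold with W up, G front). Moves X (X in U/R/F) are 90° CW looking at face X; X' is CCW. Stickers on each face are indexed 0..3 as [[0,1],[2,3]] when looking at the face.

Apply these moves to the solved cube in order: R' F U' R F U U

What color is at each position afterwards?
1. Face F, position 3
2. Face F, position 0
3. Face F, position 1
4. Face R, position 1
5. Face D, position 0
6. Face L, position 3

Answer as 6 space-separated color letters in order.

Answer: R O R R R Y

Derivation:
After move 1 (R'): R=RRRR U=WBWB F=GWGW D=YGYG B=YBYB
After move 2 (F): F=GGWW U=WBOO R=WRBR D=RRYG L=OYOG
After move 3 (U'): U=BOWO F=OYWW R=GGBR B=WRYB L=YBOG
After move 4 (R): R=BGRG U=BYWW F=ORWG D=RYYW B=OROB
After move 5 (F): F=WOGR U=BYGB R=WGWG D=RBYW L=YROY
After move 6 (U): U=GBBY F=WGGR R=ORWG B=YROB L=WOOY
After move 7 (U): U=BGYB F=ORGR R=YRWG B=WOOB L=WGOY
Query 1: F[3] = R
Query 2: F[0] = O
Query 3: F[1] = R
Query 4: R[1] = R
Query 5: D[0] = R
Query 6: L[3] = Y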